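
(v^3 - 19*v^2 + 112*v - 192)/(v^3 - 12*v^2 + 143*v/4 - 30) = 4*(v^2 - 11*v + 24)/(4*v^2 - 16*v + 15)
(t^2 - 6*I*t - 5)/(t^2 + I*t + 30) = (t - I)/(t + 6*I)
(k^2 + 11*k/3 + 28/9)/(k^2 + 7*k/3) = (k + 4/3)/k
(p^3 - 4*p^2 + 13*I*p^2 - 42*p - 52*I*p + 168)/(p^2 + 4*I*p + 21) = (p^2 + p*(-4 + 6*I) - 24*I)/(p - 3*I)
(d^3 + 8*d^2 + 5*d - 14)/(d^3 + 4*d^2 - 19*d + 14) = (d + 2)/(d - 2)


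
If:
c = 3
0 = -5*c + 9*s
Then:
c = 3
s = 5/3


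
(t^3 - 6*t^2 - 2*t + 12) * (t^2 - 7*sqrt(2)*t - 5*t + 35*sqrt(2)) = t^5 - 11*t^4 - 7*sqrt(2)*t^4 + 28*t^3 + 77*sqrt(2)*t^3 - 196*sqrt(2)*t^2 + 22*t^2 - 154*sqrt(2)*t - 60*t + 420*sqrt(2)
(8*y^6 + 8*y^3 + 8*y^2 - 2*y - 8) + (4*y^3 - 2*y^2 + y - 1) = 8*y^6 + 12*y^3 + 6*y^2 - y - 9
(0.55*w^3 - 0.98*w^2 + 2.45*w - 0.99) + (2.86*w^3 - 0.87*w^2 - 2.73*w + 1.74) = 3.41*w^3 - 1.85*w^2 - 0.28*w + 0.75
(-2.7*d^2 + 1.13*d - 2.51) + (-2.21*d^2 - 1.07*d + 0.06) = -4.91*d^2 + 0.0599999999999998*d - 2.45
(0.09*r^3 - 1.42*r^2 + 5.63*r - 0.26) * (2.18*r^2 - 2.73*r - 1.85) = 0.1962*r^5 - 3.3413*r^4 + 15.9835*r^3 - 13.3097*r^2 - 9.7057*r + 0.481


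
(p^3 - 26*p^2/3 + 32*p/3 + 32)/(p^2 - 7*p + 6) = (3*p^2 - 8*p - 16)/(3*(p - 1))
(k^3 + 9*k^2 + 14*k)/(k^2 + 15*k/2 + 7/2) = 2*k*(k + 2)/(2*k + 1)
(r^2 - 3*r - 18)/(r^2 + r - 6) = (r - 6)/(r - 2)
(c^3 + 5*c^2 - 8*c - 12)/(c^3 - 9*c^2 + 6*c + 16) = (c + 6)/(c - 8)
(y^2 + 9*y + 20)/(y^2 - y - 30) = (y + 4)/(y - 6)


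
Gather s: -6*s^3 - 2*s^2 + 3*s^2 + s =-6*s^3 + s^2 + s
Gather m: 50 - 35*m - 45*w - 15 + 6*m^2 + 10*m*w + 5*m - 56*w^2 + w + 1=6*m^2 + m*(10*w - 30) - 56*w^2 - 44*w + 36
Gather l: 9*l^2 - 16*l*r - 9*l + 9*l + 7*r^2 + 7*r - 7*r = 9*l^2 - 16*l*r + 7*r^2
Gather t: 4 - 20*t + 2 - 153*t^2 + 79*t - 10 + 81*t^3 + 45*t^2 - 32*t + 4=81*t^3 - 108*t^2 + 27*t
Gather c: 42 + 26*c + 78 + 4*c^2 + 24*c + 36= 4*c^2 + 50*c + 156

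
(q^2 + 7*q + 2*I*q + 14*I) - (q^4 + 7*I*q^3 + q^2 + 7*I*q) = -q^4 - 7*I*q^3 + 7*q - 5*I*q + 14*I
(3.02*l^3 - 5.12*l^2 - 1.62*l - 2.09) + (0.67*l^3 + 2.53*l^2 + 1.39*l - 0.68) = 3.69*l^3 - 2.59*l^2 - 0.23*l - 2.77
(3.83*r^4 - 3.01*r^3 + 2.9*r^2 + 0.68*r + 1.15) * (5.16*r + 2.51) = 19.7628*r^5 - 5.9183*r^4 + 7.4089*r^3 + 10.7878*r^2 + 7.6408*r + 2.8865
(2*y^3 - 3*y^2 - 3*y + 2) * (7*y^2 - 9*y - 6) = 14*y^5 - 39*y^4 - 6*y^3 + 59*y^2 - 12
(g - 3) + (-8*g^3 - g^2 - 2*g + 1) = -8*g^3 - g^2 - g - 2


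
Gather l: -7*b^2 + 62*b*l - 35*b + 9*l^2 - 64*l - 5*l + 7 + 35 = -7*b^2 - 35*b + 9*l^2 + l*(62*b - 69) + 42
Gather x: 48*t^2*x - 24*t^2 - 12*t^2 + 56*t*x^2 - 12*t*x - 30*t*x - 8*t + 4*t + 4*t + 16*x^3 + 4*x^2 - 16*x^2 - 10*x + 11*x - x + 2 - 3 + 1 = -36*t^2 + 16*x^3 + x^2*(56*t - 12) + x*(48*t^2 - 42*t)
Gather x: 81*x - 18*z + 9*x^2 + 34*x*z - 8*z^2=9*x^2 + x*(34*z + 81) - 8*z^2 - 18*z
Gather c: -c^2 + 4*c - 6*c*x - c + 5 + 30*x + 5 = -c^2 + c*(3 - 6*x) + 30*x + 10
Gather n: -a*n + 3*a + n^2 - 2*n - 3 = 3*a + n^2 + n*(-a - 2) - 3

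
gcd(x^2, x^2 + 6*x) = x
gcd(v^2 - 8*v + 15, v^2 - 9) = v - 3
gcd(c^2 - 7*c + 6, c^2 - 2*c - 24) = c - 6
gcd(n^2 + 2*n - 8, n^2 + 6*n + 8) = n + 4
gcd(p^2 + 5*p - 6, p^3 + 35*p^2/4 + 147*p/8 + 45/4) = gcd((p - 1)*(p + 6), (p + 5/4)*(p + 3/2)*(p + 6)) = p + 6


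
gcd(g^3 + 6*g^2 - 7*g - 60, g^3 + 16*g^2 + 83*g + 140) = g^2 + 9*g + 20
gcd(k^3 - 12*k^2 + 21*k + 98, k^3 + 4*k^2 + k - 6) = k + 2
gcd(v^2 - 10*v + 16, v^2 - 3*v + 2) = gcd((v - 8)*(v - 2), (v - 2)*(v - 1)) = v - 2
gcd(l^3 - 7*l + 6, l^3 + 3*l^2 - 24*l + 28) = l - 2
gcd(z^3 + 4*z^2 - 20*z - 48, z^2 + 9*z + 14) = z + 2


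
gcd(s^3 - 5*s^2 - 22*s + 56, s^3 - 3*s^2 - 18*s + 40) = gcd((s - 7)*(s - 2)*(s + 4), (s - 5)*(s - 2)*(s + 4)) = s^2 + 2*s - 8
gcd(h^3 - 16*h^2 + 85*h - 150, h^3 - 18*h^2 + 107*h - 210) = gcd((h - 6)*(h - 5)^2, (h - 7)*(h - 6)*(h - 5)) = h^2 - 11*h + 30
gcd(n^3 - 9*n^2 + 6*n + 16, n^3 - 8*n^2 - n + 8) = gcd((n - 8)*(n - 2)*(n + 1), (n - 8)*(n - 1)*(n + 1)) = n^2 - 7*n - 8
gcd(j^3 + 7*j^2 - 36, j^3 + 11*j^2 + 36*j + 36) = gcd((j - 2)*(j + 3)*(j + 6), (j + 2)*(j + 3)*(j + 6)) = j^2 + 9*j + 18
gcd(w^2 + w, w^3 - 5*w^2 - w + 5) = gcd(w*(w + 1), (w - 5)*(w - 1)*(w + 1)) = w + 1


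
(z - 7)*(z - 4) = z^2 - 11*z + 28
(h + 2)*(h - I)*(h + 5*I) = h^3 + 2*h^2 + 4*I*h^2 + 5*h + 8*I*h + 10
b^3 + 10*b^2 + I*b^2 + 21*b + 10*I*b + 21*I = (b + 3)*(b + 7)*(b + I)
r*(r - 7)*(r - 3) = r^3 - 10*r^2 + 21*r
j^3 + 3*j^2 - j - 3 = (j - 1)*(j + 1)*(j + 3)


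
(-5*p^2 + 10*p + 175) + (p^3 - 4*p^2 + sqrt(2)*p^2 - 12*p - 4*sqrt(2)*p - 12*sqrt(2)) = p^3 - 9*p^2 + sqrt(2)*p^2 - 4*sqrt(2)*p - 2*p - 12*sqrt(2) + 175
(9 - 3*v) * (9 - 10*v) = 30*v^2 - 117*v + 81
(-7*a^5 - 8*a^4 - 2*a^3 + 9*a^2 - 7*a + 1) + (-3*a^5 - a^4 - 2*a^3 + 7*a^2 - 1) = -10*a^5 - 9*a^4 - 4*a^3 + 16*a^2 - 7*a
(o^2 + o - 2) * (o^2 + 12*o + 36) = o^4 + 13*o^3 + 46*o^2 + 12*o - 72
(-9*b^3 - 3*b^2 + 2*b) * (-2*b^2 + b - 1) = 18*b^5 - 3*b^4 + 2*b^3 + 5*b^2 - 2*b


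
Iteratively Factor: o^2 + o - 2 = (o + 2)*(o - 1)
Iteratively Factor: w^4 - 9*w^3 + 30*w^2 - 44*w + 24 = (w - 2)*(w^3 - 7*w^2 + 16*w - 12) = (w - 2)^2*(w^2 - 5*w + 6) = (w - 2)^3*(w - 3)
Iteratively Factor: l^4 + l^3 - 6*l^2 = (l)*(l^3 + l^2 - 6*l) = l^2*(l^2 + l - 6) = l^2*(l + 3)*(l - 2)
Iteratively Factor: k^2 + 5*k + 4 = (k + 1)*(k + 4)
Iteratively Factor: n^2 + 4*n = (n)*(n + 4)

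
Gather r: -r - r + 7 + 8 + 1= 16 - 2*r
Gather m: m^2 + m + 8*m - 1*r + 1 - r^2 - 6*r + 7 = m^2 + 9*m - r^2 - 7*r + 8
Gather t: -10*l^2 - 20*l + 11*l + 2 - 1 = -10*l^2 - 9*l + 1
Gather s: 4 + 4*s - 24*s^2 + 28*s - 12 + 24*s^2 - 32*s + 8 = 0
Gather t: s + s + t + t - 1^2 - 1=2*s + 2*t - 2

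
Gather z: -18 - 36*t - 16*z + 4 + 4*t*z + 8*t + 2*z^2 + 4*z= -28*t + 2*z^2 + z*(4*t - 12) - 14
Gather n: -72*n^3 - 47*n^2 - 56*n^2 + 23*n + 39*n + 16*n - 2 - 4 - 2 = -72*n^3 - 103*n^2 + 78*n - 8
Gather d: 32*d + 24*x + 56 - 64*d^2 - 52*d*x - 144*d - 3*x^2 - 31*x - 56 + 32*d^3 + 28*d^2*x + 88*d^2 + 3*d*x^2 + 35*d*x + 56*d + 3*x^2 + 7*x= 32*d^3 + d^2*(28*x + 24) + d*(3*x^2 - 17*x - 56)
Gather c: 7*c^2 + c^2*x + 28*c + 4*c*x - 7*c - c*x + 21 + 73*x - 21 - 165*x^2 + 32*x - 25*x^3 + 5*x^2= c^2*(x + 7) + c*(3*x + 21) - 25*x^3 - 160*x^2 + 105*x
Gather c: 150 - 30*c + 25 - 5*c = 175 - 35*c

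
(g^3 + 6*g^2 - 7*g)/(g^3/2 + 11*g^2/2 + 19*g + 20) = 2*g*(g^2 + 6*g - 7)/(g^3 + 11*g^2 + 38*g + 40)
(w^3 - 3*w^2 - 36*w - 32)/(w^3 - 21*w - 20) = (w - 8)/(w - 5)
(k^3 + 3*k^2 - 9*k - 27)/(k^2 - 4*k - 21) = (k^2 - 9)/(k - 7)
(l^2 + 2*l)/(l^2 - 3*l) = (l + 2)/(l - 3)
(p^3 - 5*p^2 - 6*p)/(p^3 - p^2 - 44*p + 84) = p*(p + 1)/(p^2 + 5*p - 14)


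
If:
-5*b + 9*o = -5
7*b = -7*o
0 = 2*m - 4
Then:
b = 5/14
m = 2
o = -5/14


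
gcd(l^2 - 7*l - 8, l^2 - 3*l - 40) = l - 8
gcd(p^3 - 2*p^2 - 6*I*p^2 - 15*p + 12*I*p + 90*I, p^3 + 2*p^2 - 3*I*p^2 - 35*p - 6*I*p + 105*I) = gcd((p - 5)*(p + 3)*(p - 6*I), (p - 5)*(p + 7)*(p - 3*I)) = p - 5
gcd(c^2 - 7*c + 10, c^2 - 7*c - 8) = 1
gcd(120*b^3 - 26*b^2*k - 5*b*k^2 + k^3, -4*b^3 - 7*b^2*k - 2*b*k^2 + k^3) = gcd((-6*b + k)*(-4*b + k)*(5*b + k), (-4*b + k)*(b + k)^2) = 4*b - k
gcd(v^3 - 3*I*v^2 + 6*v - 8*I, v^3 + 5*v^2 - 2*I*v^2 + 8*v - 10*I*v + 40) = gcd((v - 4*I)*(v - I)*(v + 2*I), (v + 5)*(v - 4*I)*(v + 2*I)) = v^2 - 2*I*v + 8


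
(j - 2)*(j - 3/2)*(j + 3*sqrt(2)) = j^3 - 7*j^2/2 + 3*sqrt(2)*j^2 - 21*sqrt(2)*j/2 + 3*j + 9*sqrt(2)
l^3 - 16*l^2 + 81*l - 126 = (l - 7)*(l - 6)*(l - 3)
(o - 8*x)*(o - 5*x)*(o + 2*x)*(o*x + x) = o^4*x - 11*o^3*x^2 + o^3*x + 14*o^2*x^3 - 11*o^2*x^2 + 80*o*x^4 + 14*o*x^3 + 80*x^4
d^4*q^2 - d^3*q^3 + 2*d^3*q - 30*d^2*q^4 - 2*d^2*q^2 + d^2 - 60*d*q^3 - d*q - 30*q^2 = (d - 6*q)*(d + 5*q)*(d*q + 1)^2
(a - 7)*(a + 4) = a^2 - 3*a - 28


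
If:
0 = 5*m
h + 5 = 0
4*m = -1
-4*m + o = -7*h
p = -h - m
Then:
No Solution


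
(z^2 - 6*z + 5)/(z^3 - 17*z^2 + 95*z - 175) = (z - 1)/(z^2 - 12*z + 35)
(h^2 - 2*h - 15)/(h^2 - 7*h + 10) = (h + 3)/(h - 2)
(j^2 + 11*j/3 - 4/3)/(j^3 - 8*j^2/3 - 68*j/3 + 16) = (3*j - 1)/(3*j^2 - 20*j + 12)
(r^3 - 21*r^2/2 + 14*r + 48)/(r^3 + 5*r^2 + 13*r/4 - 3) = 2*(r^2 - 12*r + 32)/(2*r^2 + 7*r - 4)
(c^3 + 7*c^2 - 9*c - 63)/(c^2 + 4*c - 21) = c + 3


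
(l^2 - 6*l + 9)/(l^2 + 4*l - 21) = (l - 3)/(l + 7)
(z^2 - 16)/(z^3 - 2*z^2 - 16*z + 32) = 1/(z - 2)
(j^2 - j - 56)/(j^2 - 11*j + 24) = (j + 7)/(j - 3)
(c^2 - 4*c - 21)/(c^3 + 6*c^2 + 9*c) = (c - 7)/(c*(c + 3))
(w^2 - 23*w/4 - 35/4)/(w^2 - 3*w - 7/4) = (-4*w^2 + 23*w + 35)/(-4*w^2 + 12*w + 7)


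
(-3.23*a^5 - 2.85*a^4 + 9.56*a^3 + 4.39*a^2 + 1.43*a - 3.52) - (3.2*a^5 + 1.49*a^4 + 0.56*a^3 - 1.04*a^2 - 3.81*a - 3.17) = -6.43*a^5 - 4.34*a^4 + 9.0*a^3 + 5.43*a^2 + 5.24*a - 0.35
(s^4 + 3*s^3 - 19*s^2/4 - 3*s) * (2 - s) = -s^5 - s^4 + 43*s^3/4 - 13*s^2/2 - 6*s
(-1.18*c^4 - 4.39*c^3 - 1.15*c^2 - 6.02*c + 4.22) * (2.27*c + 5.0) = -2.6786*c^5 - 15.8653*c^4 - 24.5605*c^3 - 19.4154*c^2 - 20.5206*c + 21.1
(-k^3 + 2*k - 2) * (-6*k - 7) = 6*k^4 + 7*k^3 - 12*k^2 - 2*k + 14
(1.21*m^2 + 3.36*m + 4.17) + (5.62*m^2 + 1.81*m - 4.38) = 6.83*m^2 + 5.17*m - 0.21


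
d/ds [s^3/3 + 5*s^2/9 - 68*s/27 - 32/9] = s^2 + 10*s/9 - 68/27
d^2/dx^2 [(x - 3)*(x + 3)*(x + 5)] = 6*x + 10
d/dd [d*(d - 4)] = 2*d - 4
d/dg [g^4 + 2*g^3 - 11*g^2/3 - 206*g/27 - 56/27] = 4*g^3 + 6*g^2 - 22*g/3 - 206/27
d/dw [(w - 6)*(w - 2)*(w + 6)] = 3*w^2 - 4*w - 36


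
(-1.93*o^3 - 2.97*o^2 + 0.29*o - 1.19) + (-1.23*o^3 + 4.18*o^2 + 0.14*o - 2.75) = -3.16*o^3 + 1.21*o^2 + 0.43*o - 3.94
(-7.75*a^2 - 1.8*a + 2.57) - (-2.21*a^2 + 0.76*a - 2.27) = -5.54*a^2 - 2.56*a + 4.84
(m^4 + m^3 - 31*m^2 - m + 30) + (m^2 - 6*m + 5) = m^4 + m^3 - 30*m^2 - 7*m + 35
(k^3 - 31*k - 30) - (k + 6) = k^3 - 32*k - 36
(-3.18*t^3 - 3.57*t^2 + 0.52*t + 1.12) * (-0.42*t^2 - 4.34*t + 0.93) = 1.3356*t^5 + 15.3006*t^4 + 12.318*t^3 - 6.0473*t^2 - 4.3772*t + 1.0416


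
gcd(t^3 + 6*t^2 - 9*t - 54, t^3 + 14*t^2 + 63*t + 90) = t^2 + 9*t + 18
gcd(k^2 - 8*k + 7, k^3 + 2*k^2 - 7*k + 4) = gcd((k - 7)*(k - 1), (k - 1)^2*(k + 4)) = k - 1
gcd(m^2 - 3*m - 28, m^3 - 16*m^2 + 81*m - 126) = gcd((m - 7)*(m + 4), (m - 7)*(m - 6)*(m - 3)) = m - 7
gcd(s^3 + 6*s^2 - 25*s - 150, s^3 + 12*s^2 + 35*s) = s + 5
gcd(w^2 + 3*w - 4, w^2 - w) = w - 1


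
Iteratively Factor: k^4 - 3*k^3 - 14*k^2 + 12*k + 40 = (k - 5)*(k^3 + 2*k^2 - 4*k - 8) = (k - 5)*(k - 2)*(k^2 + 4*k + 4) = (k - 5)*(k - 2)*(k + 2)*(k + 2)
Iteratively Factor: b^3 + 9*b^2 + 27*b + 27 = (b + 3)*(b^2 + 6*b + 9) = (b + 3)^2*(b + 3)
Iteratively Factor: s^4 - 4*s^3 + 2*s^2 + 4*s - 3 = (s - 1)*(s^3 - 3*s^2 - s + 3) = (s - 3)*(s - 1)*(s^2 - 1) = (s - 3)*(s - 1)*(s + 1)*(s - 1)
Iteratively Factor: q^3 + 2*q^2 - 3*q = (q - 1)*(q^2 + 3*q) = (q - 1)*(q + 3)*(q)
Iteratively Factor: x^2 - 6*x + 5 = (x - 1)*(x - 5)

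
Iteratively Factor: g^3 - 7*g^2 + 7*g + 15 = (g + 1)*(g^2 - 8*g + 15) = (g - 3)*(g + 1)*(g - 5)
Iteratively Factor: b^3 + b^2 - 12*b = (b + 4)*(b^2 - 3*b) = b*(b + 4)*(b - 3)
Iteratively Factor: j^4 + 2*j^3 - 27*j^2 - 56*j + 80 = (j + 4)*(j^3 - 2*j^2 - 19*j + 20) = (j - 1)*(j + 4)*(j^2 - j - 20) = (j - 1)*(j + 4)^2*(j - 5)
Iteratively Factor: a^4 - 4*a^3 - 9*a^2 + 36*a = (a - 3)*(a^3 - a^2 - 12*a) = (a - 3)*(a + 3)*(a^2 - 4*a) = a*(a - 3)*(a + 3)*(a - 4)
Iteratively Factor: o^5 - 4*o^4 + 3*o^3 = (o)*(o^4 - 4*o^3 + 3*o^2) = o*(o - 3)*(o^3 - o^2) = o*(o - 3)*(o - 1)*(o^2) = o^2*(o - 3)*(o - 1)*(o)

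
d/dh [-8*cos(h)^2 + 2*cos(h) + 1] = 2*(8*cos(h) - 1)*sin(h)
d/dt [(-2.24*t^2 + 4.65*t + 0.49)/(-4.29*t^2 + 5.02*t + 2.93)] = (8.7037*t^2 - 8.9222*t + 11.1647)/(18.4041*t^4 - 43.0716*t^3 + 0.0609999999999928*t^2 + 29.4172*t + 8.5849)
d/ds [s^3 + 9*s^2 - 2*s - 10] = 3*s^2 + 18*s - 2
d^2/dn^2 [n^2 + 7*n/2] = 2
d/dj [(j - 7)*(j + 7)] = 2*j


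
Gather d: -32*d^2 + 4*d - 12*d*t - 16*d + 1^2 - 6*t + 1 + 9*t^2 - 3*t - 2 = -32*d^2 + d*(-12*t - 12) + 9*t^2 - 9*t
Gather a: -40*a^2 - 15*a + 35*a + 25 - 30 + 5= -40*a^2 + 20*a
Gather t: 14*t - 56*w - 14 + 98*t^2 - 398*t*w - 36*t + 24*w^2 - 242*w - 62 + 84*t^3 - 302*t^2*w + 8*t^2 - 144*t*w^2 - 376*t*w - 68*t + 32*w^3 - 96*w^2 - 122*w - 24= 84*t^3 + t^2*(106 - 302*w) + t*(-144*w^2 - 774*w - 90) + 32*w^3 - 72*w^2 - 420*w - 100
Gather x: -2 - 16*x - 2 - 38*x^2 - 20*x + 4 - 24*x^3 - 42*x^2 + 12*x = -24*x^3 - 80*x^2 - 24*x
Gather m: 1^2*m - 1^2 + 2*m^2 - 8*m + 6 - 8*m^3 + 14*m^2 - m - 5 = -8*m^3 + 16*m^2 - 8*m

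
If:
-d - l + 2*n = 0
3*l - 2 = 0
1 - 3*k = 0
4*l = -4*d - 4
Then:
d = -5/3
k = 1/3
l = 2/3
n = -1/2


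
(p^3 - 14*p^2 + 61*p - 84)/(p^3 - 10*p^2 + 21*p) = (p - 4)/p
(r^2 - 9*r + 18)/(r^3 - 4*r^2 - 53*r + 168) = (r - 6)/(r^2 - r - 56)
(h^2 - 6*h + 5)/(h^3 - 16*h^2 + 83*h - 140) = (h - 1)/(h^2 - 11*h + 28)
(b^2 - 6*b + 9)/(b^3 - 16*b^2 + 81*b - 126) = (b - 3)/(b^2 - 13*b + 42)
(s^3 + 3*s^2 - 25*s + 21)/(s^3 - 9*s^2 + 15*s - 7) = (s^2 + 4*s - 21)/(s^2 - 8*s + 7)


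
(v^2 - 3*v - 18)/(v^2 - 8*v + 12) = (v + 3)/(v - 2)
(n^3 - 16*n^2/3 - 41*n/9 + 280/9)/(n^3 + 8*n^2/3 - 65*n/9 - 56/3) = (n - 5)/(n + 3)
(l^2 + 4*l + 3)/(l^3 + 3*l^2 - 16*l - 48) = (l + 1)/(l^2 - 16)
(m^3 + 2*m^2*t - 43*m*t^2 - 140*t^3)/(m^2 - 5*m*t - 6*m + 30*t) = (m^3 + 2*m^2*t - 43*m*t^2 - 140*t^3)/(m^2 - 5*m*t - 6*m + 30*t)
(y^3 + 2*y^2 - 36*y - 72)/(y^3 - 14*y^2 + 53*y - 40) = (y^3 + 2*y^2 - 36*y - 72)/(y^3 - 14*y^2 + 53*y - 40)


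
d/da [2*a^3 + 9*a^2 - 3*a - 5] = 6*a^2 + 18*a - 3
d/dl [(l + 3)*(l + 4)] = 2*l + 7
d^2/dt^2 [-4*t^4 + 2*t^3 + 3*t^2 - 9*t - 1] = -48*t^2 + 12*t + 6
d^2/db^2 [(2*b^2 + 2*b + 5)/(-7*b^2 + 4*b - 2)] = 2*(-154*b^3 - 651*b^2 + 504*b - 34)/(343*b^6 - 588*b^5 + 630*b^4 - 400*b^3 + 180*b^2 - 48*b + 8)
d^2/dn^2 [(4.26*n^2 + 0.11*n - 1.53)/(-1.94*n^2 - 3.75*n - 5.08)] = (61.1550080000001*n^3 + 286.44876*n^2 + 73.2889319999999*n - 202.80519)/(7.301384*n^6 + 42.3405*n^5 + 139.201014*n^4 + 274.476375*n^3 + 364.505748*n^2 + 290.322*n + 131.096512)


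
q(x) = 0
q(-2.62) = 0.00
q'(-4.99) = 0.00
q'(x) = 0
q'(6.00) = 0.00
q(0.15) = 0.00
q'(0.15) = 0.00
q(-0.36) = 0.00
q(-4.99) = 0.00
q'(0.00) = 0.00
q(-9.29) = 0.00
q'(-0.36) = 0.00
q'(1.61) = 0.00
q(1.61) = 0.00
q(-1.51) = 0.00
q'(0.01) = 0.00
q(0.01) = 0.00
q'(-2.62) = 0.00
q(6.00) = 0.00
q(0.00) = 0.00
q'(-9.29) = 0.00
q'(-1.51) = 0.00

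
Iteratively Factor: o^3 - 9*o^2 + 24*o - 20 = (o - 5)*(o^2 - 4*o + 4) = (o - 5)*(o - 2)*(o - 2)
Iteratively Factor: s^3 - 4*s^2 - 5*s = (s - 5)*(s^2 + s) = (s - 5)*(s + 1)*(s)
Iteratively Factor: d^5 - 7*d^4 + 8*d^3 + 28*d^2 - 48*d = (d - 2)*(d^4 - 5*d^3 - 2*d^2 + 24*d) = (d - 3)*(d - 2)*(d^3 - 2*d^2 - 8*d) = d*(d - 3)*(d - 2)*(d^2 - 2*d - 8) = d*(d - 4)*(d - 3)*(d - 2)*(d + 2)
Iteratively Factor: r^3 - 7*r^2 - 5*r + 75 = (r + 3)*(r^2 - 10*r + 25) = (r - 5)*(r + 3)*(r - 5)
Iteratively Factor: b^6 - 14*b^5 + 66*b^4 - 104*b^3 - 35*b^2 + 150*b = (b)*(b^5 - 14*b^4 + 66*b^3 - 104*b^2 - 35*b + 150) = b*(b - 5)*(b^4 - 9*b^3 + 21*b^2 + b - 30) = b*(b - 5)*(b - 2)*(b^3 - 7*b^2 + 7*b + 15) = b*(b - 5)^2*(b - 2)*(b^2 - 2*b - 3) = b*(b - 5)^2*(b - 2)*(b + 1)*(b - 3)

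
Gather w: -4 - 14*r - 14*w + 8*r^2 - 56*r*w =8*r^2 - 14*r + w*(-56*r - 14) - 4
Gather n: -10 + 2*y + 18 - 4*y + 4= 12 - 2*y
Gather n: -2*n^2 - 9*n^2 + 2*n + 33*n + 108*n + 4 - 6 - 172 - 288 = -11*n^2 + 143*n - 462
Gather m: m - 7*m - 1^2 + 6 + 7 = 12 - 6*m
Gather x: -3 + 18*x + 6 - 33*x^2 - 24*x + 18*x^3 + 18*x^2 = 18*x^3 - 15*x^2 - 6*x + 3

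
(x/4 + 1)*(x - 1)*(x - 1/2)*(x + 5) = x^4/4 + 15*x^3/8 + 7*x^2/4 - 51*x/8 + 5/2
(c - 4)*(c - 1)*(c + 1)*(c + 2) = c^4 - 2*c^3 - 9*c^2 + 2*c + 8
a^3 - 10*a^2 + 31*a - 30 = (a - 5)*(a - 3)*(a - 2)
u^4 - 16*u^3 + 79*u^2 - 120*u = u*(u - 8)*(u - 5)*(u - 3)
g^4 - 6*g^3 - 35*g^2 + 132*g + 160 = (g - 8)*(g - 4)*(g + 1)*(g + 5)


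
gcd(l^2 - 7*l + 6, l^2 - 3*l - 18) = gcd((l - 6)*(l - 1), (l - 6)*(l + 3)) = l - 6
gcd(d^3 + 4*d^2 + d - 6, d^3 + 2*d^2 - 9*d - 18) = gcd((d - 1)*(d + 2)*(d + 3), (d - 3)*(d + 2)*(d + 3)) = d^2 + 5*d + 6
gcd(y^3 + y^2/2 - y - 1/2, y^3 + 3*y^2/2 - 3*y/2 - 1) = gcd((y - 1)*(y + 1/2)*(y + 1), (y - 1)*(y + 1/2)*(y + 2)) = y^2 - y/2 - 1/2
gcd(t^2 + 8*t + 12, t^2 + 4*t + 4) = t + 2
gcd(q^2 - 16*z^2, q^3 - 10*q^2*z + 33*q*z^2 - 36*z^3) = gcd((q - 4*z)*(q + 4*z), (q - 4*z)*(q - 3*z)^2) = -q + 4*z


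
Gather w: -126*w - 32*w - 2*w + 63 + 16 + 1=80 - 160*w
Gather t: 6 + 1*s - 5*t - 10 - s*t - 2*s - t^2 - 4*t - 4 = -s - t^2 + t*(-s - 9) - 8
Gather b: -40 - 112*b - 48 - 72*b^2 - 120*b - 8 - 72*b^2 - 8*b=-144*b^2 - 240*b - 96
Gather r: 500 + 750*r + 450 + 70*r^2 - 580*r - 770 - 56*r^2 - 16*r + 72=14*r^2 + 154*r + 252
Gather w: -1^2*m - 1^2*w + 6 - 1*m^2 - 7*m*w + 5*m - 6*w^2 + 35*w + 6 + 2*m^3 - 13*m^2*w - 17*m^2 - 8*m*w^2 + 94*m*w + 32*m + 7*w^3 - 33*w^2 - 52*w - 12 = 2*m^3 - 18*m^2 + 36*m + 7*w^3 + w^2*(-8*m - 39) + w*(-13*m^2 + 87*m - 18)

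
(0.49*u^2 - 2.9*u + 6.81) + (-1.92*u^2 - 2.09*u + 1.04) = -1.43*u^2 - 4.99*u + 7.85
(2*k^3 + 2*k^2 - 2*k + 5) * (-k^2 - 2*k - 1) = -2*k^5 - 6*k^4 - 4*k^3 - 3*k^2 - 8*k - 5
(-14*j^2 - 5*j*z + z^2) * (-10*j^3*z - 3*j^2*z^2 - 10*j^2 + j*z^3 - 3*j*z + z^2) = 140*j^5*z + 92*j^4*z^2 + 140*j^4 - 9*j^3*z^3 + 92*j^3*z - 8*j^2*z^4 - 9*j^2*z^2 + j*z^5 - 8*j*z^3 + z^4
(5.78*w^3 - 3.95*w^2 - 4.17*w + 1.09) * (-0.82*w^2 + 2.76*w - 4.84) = -4.7396*w^5 + 19.1918*w^4 - 35.4578*w^3 + 6.715*w^2 + 23.1912*w - 5.2756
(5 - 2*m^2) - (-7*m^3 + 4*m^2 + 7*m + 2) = 7*m^3 - 6*m^2 - 7*m + 3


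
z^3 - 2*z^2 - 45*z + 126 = (z - 6)*(z - 3)*(z + 7)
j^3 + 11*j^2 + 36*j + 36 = (j + 2)*(j + 3)*(j + 6)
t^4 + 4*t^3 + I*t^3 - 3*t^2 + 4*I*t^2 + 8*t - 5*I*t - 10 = (t - 1)*(t + 5)*(t - I)*(t + 2*I)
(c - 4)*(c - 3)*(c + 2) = c^3 - 5*c^2 - 2*c + 24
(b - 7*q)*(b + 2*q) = b^2 - 5*b*q - 14*q^2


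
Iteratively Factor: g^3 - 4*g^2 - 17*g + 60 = (g + 4)*(g^2 - 8*g + 15) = (g - 5)*(g + 4)*(g - 3)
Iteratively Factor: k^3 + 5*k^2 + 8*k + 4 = (k + 2)*(k^2 + 3*k + 2) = (k + 2)^2*(k + 1)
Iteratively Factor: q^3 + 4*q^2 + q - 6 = (q + 2)*(q^2 + 2*q - 3) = (q + 2)*(q + 3)*(q - 1)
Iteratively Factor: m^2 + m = (m + 1)*(m)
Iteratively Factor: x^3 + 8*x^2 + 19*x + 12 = (x + 1)*(x^2 + 7*x + 12) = (x + 1)*(x + 3)*(x + 4)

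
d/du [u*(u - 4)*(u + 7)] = 3*u^2 + 6*u - 28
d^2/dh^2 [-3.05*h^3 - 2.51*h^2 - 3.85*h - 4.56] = -18.3*h - 5.02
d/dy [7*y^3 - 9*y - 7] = 21*y^2 - 9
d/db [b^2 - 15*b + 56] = 2*b - 15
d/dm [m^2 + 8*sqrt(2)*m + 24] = 2*m + 8*sqrt(2)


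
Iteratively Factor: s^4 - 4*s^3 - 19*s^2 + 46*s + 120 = (s + 3)*(s^3 - 7*s^2 + 2*s + 40) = (s - 4)*(s + 3)*(s^2 - 3*s - 10) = (s - 5)*(s - 4)*(s + 3)*(s + 2)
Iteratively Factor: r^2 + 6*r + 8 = (r + 4)*(r + 2)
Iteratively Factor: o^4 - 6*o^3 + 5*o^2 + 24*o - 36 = (o - 2)*(o^3 - 4*o^2 - 3*o + 18) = (o - 2)*(o + 2)*(o^2 - 6*o + 9) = (o - 3)*(o - 2)*(o + 2)*(o - 3)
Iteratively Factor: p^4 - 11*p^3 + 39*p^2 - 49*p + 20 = (p - 5)*(p^3 - 6*p^2 + 9*p - 4) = (p - 5)*(p - 1)*(p^2 - 5*p + 4) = (p - 5)*(p - 4)*(p - 1)*(p - 1)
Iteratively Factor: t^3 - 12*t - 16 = (t + 2)*(t^2 - 2*t - 8) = (t - 4)*(t + 2)*(t + 2)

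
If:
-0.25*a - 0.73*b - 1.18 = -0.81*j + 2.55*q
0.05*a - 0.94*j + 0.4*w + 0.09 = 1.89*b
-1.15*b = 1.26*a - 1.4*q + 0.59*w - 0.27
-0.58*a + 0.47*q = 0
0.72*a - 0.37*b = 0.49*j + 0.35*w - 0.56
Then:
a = -0.18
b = -0.12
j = 0.57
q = -0.23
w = 0.55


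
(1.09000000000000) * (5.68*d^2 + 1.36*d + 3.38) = 6.1912*d^2 + 1.4824*d + 3.6842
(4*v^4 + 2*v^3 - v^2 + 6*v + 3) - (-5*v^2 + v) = 4*v^4 + 2*v^3 + 4*v^2 + 5*v + 3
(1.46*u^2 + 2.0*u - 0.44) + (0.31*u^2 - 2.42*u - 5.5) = 1.77*u^2 - 0.42*u - 5.94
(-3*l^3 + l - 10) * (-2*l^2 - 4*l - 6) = 6*l^5 + 12*l^4 + 16*l^3 + 16*l^2 + 34*l + 60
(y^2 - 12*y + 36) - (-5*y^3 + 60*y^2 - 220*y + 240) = 5*y^3 - 59*y^2 + 208*y - 204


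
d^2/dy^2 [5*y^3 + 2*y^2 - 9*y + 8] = 30*y + 4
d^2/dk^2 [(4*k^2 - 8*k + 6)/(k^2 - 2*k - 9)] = 84*(3*k^2 - 6*k + 13)/(k^6 - 6*k^5 - 15*k^4 + 100*k^3 + 135*k^2 - 486*k - 729)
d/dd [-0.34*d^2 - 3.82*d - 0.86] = -0.68*d - 3.82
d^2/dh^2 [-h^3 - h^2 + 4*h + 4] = -6*h - 2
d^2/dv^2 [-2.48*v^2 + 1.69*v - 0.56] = -4.96000000000000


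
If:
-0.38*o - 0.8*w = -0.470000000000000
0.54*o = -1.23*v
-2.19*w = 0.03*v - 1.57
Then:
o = -0.27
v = 0.12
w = 0.72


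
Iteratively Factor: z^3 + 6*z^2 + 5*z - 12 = (z + 3)*(z^2 + 3*z - 4) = (z + 3)*(z + 4)*(z - 1)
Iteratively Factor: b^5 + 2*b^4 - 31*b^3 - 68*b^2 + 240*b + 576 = (b - 4)*(b^4 + 6*b^3 - 7*b^2 - 96*b - 144) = (b - 4)^2*(b^3 + 10*b^2 + 33*b + 36) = (b - 4)^2*(b + 3)*(b^2 + 7*b + 12) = (b - 4)^2*(b + 3)*(b + 4)*(b + 3)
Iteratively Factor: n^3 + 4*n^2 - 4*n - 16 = (n - 2)*(n^2 + 6*n + 8) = (n - 2)*(n + 2)*(n + 4)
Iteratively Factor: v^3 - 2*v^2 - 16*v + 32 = (v - 2)*(v^2 - 16) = (v - 4)*(v - 2)*(v + 4)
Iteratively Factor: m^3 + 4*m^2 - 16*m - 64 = (m + 4)*(m^2 - 16) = (m - 4)*(m + 4)*(m + 4)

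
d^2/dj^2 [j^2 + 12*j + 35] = 2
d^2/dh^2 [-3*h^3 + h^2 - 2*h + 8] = 2 - 18*h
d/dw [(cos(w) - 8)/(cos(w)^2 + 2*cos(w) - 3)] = (cos(w)^2 - 16*cos(w) - 13)*sin(w)/(cos(w)^2 + 2*cos(w) - 3)^2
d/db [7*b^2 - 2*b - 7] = 14*b - 2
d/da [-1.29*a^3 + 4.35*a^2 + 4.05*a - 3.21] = -3.87*a^2 + 8.7*a + 4.05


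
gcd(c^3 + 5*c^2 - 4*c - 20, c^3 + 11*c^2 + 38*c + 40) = c^2 + 7*c + 10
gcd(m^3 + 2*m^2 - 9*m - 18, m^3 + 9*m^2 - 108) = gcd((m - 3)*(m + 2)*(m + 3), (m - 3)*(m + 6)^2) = m - 3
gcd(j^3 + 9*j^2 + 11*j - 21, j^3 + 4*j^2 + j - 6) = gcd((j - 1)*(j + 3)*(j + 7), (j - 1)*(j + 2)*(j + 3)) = j^2 + 2*j - 3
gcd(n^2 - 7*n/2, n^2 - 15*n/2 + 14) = n - 7/2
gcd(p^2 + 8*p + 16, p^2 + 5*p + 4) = p + 4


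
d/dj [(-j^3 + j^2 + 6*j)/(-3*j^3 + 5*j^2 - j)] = (-2*j^2 + 38*j - 31)/(9*j^4 - 30*j^3 + 31*j^2 - 10*j + 1)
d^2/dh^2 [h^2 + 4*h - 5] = 2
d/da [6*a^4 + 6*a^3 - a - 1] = 24*a^3 + 18*a^2 - 1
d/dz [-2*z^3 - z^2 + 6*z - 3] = -6*z^2 - 2*z + 6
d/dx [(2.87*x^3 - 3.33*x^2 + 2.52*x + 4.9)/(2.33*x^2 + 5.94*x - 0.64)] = (6.6871*x^4 + 34.0956*x^3 - 31.1622*x^2 - 18.5716*x - 30.7188)/(5.4289*x^4 + 27.6804*x^3 + 32.3012*x^2 - 7.6032*x + 0.4096)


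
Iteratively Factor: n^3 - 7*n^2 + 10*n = (n)*(n^2 - 7*n + 10) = n*(n - 2)*(n - 5)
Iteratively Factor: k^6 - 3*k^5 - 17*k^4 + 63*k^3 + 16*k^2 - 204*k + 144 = (k - 3)*(k^5 - 17*k^3 + 12*k^2 + 52*k - 48) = (k - 3)*(k - 2)*(k^4 + 2*k^3 - 13*k^2 - 14*k + 24) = (k - 3)*(k - 2)*(k + 2)*(k^3 - 13*k + 12) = (k - 3)*(k - 2)*(k - 1)*(k + 2)*(k^2 + k - 12) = (k - 3)*(k - 2)*(k - 1)*(k + 2)*(k + 4)*(k - 3)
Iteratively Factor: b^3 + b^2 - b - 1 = (b + 1)*(b^2 - 1) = (b + 1)^2*(b - 1)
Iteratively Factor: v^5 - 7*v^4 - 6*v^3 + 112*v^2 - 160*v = (v - 2)*(v^4 - 5*v^3 - 16*v^2 + 80*v) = (v - 4)*(v - 2)*(v^3 - v^2 - 20*v) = (v - 4)*(v - 2)*(v + 4)*(v^2 - 5*v) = (v - 5)*(v - 4)*(v - 2)*(v + 4)*(v)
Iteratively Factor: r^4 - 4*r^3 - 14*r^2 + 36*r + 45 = (r + 1)*(r^3 - 5*r^2 - 9*r + 45) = (r - 5)*(r + 1)*(r^2 - 9) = (r - 5)*(r + 1)*(r + 3)*(r - 3)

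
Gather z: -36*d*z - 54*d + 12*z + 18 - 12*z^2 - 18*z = -54*d - 12*z^2 + z*(-36*d - 6) + 18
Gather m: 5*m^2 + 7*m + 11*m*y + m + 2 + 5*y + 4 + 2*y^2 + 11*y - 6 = 5*m^2 + m*(11*y + 8) + 2*y^2 + 16*y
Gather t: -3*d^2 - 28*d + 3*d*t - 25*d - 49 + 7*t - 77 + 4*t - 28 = -3*d^2 - 53*d + t*(3*d + 11) - 154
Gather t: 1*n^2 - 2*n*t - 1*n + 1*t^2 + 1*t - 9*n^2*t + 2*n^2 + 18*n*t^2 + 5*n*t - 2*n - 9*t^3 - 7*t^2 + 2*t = 3*n^2 - 3*n - 9*t^3 + t^2*(18*n - 6) + t*(-9*n^2 + 3*n + 3)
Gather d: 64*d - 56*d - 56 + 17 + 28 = 8*d - 11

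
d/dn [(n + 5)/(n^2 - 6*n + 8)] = (n^2 - 6*n - 2*(n - 3)*(n + 5) + 8)/(n^2 - 6*n + 8)^2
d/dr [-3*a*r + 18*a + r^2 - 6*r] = -3*a + 2*r - 6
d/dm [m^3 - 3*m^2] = 3*m*(m - 2)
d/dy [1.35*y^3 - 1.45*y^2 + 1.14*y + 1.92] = 4.05*y^2 - 2.9*y + 1.14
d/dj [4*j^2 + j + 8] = 8*j + 1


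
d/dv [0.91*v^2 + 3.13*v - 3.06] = 1.82*v + 3.13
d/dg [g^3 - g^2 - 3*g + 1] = 3*g^2 - 2*g - 3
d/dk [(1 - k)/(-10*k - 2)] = 3/(25*k^2 + 10*k + 1)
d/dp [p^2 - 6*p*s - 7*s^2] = 2*p - 6*s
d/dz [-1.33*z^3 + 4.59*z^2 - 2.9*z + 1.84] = -3.99*z^2 + 9.18*z - 2.9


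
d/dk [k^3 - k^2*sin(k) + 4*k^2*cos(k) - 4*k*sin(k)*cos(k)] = -4*k^2*sin(k) - k^2*cos(k) + 3*k^2 - 2*k*sin(k) + 8*k*cos(k) - 4*k*cos(2*k) - 2*sin(2*k)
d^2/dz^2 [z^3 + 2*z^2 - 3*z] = 6*z + 4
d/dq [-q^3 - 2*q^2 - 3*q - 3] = -3*q^2 - 4*q - 3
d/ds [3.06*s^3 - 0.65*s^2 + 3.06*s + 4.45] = 9.18*s^2 - 1.3*s + 3.06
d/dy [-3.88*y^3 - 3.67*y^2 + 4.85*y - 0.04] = -11.64*y^2 - 7.34*y + 4.85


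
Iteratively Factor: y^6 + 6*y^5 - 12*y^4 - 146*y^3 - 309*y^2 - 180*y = (y + 3)*(y^5 + 3*y^4 - 21*y^3 - 83*y^2 - 60*y) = (y + 3)*(y + 4)*(y^4 - y^3 - 17*y^2 - 15*y) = (y - 5)*(y + 3)*(y + 4)*(y^3 + 4*y^2 + 3*y) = y*(y - 5)*(y + 3)*(y + 4)*(y^2 + 4*y + 3) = y*(y - 5)*(y + 3)^2*(y + 4)*(y + 1)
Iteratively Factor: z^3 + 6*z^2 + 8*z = (z + 4)*(z^2 + 2*z) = z*(z + 4)*(z + 2)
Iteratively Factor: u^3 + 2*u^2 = (u + 2)*(u^2) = u*(u + 2)*(u)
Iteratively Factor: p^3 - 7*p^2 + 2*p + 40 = (p + 2)*(p^2 - 9*p + 20) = (p - 5)*(p + 2)*(p - 4)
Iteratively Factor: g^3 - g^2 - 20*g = (g + 4)*(g^2 - 5*g) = g*(g + 4)*(g - 5)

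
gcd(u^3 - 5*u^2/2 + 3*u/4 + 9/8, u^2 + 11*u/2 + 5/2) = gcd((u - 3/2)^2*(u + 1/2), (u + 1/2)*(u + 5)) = u + 1/2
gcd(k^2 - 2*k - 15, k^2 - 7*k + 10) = k - 5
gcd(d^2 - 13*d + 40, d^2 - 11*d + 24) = d - 8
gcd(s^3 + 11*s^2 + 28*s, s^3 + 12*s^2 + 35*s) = s^2 + 7*s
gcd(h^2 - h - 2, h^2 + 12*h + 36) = 1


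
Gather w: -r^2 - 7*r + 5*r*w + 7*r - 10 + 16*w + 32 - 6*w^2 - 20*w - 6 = -r^2 - 6*w^2 + w*(5*r - 4) + 16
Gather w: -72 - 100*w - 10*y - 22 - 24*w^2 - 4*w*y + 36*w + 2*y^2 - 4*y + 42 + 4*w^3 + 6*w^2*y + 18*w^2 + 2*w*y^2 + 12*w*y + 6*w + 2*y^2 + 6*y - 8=4*w^3 + w^2*(6*y - 6) + w*(2*y^2 + 8*y - 58) + 4*y^2 - 8*y - 60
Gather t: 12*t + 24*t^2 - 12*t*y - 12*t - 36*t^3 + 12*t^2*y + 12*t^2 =-36*t^3 + t^2*(12*y + 36) - 12*t*y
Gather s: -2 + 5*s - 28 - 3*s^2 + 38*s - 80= -3*s^2 + 43*s - 110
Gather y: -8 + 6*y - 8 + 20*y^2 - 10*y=20*y^2 - 4*y - 16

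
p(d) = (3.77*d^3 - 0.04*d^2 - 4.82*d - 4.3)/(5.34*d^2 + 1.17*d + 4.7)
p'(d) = (-10.68*d - 1.17)*(3.77*d^3 - 0.04*d^2 - 4.82*d - 4.3)/(5.34*d^2 + 1.17*d + 4.7)^2 + (11.31*d^2 - 0.08*d - 4.82)/(5.34*d^2 + 1.17*d + 4.7)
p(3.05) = 1.51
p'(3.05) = 0.85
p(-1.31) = -0.53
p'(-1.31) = 0.64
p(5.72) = 3.61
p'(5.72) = 0.75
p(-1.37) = -0.57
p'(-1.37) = 0.68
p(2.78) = 1.28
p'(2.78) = 0.87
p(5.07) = 3.12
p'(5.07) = 0.76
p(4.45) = 2.64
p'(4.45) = 0.78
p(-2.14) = -1.17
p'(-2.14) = 0.82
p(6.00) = 3.82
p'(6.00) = 0.75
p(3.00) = 1.47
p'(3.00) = 0.85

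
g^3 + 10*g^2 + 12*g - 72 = (g - 2)*(g + 6)^2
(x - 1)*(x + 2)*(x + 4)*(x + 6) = x^4 + 11*x^3 + 32*x^2 + 4*x - 48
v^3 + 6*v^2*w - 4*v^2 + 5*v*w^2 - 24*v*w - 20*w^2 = (v - 4)*(v + w)*(v + 5*w)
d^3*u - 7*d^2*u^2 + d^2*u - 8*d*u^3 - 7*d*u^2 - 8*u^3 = (d - 8*u)*(d + u)*(d*u + u)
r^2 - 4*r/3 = r*(r - 4/3)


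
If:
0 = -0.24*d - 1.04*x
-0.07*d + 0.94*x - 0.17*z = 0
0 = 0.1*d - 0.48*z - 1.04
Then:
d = 1.14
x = -0.26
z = -1.93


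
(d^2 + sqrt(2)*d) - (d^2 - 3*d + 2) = sqrt(2)*d + 3*d - 2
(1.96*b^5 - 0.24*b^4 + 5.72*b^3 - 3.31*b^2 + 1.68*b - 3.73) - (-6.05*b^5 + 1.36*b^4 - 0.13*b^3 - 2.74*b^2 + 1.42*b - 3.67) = 8.01*b^5 - 1.6*b^4 + 5.85*b^3 - 0.57*b^2 + 0.26*b - 0.0600000000000001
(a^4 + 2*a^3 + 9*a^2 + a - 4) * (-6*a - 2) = -6*a^5 - 14*a^4 - 58*a^3 - 24*a^2 + 22*a + 8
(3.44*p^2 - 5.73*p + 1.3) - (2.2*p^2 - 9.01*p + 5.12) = 1.24*p^2 + 3.28*p - 3.82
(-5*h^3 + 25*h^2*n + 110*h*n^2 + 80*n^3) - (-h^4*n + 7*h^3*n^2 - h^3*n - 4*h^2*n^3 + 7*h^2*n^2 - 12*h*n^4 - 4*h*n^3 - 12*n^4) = h^4*n - 7*h^3*n^2 + h^3*n - 5*h^3 + 4*h^2*n^3 - 7*h^2*n^2 + 25*h^2*n + 12*h*n^4 + 4*h*n^3 + 110*h*n^2 + 12*n^4 + 80*n^3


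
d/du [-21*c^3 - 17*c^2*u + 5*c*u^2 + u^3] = -17*c^2 + 10*c*u + 3*u^2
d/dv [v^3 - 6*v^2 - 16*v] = 3*v^2 - 12*v - 16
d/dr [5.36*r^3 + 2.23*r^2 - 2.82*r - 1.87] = 16.08*r^2 + 4.46*r - 2.82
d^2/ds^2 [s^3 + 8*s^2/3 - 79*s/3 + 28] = 6*s + 16/3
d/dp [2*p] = 2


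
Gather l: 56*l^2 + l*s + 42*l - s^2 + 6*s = 56*l^2 + l*(s + 42) - s^2 + 6*s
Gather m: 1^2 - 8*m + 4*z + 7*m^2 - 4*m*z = 7*m^2 + m*(-4*z - 8) + 4*z + 1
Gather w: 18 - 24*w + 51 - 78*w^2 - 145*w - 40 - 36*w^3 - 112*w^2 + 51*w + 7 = -36*w^3 - 190*w^2 - 118*w + 36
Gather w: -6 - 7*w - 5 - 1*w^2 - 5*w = -w^2 - 12*w - 11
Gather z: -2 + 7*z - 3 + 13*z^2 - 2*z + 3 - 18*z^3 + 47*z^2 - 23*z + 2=-18*z^3 + 60*z^2 - 18*z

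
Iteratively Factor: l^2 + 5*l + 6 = (l + 3)*(l + 2)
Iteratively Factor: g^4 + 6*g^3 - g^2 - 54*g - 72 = (g + 2)*(g^3 + 4*g^2 - 9*g - 36) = (g + 2)*(g + 3)*(g^2 + g - 12) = (g - 3)*(g + 2)*(g + 3)*(g + 4)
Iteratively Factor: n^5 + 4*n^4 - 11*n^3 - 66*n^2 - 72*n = (n + 3)*(n^4 + n^3 - 14*n^2 - 24*n) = (n + 3)^2*(n^3 - 2*n^2 - 8*n) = (n + 2)*(n + 3)^2*(n^2 - 4*n) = (n - 4)*(n + 2)*(n + 3)^2*(n)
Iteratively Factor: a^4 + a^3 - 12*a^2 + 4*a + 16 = (a + 1)*(a^3 - 12*a + 16) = (a + 1)*(a + 4)*(a^2 - 4*a + 4) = (a - 2)*(a + 1)*(a + 4)*(a - 2)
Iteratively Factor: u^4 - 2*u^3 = (u)*(u^3 - 2*u^2) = u^2*(u^2 - 2*u) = u^2*(u - 2)*(u)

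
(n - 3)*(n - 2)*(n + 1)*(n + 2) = n^4 - 2*n^3 - 7*n^2 + 8*n + 12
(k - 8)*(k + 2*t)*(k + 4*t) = k^3 + 6*k^2*t - 8*k^2 + 8*k*t^2 - 48*k*t - 64*t^2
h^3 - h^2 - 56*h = h*(h - 8)*(h + 7)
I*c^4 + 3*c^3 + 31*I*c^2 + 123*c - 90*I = (c - 5*I)*(c - 3*I)*(c + 6*I)*(I*c + 1)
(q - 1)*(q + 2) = q^2 + q - 2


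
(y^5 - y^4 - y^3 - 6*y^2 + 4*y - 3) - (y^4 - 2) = y^5 - 2*y^4 - y^3 - 6*y^2 + 4*y - 1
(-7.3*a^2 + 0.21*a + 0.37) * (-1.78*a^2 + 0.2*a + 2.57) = 12.994*a^4 - 1.8338*a^3 - 19.3776*a^2 + 0.6137*a + 0.9509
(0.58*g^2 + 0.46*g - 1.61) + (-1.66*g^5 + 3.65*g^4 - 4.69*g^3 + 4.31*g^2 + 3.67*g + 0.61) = -1.66*g^5 + 3.65*g^4 - 4.69*g^3 + 4.89*g^2 + 4.13*g - 1.0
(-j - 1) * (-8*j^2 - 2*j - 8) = 8*j^3 + 10*j^2 + 10*j + 8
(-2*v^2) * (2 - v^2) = 2*v^4 - 4*v^2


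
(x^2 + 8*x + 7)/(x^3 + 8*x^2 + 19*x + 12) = (x + 7)/(x^2 + 7*x + 12)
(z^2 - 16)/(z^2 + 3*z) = (z^2 - 16)/(z*(z + 3))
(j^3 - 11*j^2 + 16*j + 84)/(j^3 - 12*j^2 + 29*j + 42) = (j + 2)/(j + 1)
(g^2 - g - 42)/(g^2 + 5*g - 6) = (g - 7)/(g - 1)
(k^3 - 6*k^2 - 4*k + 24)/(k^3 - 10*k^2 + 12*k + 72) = (k - 2)/(k - 6)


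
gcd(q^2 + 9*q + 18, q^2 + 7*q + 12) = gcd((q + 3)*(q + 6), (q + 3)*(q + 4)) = q + 3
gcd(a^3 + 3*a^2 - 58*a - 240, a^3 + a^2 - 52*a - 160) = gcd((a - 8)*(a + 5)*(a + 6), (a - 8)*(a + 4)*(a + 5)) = a^2 - 3*a - 40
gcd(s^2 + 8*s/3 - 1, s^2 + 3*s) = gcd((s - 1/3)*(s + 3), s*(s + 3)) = s + 3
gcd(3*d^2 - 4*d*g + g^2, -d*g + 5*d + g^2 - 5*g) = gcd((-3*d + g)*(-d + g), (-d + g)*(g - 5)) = d - g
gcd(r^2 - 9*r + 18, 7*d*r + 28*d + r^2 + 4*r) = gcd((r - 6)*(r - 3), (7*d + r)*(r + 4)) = 1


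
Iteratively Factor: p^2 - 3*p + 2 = (p - 2)*(p - 1)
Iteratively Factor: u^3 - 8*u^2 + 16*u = (u - 4)*(u^2 - 4*u) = (u - 4)^2*(u)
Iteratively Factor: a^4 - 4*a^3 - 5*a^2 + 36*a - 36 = (a - 3)*(a^3 - a^2 - 8*a + 12) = (a - 3)*(a + 3)*(a^2 - 4*a + 4) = (a - 3)*(a - 2)*(a + 3)*(a - 2)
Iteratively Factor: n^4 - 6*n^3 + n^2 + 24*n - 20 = (n - 5)*(n^3 - n^2 - 4*n + 4) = (n - 5)*(n - 1)*(n^2 - 4) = (n - 5)*(n - 2)*(n - 1)*(n + 2)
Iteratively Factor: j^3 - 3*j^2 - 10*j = (j + 2)*(j^2 - 5*j) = (j - 5)*(j + 2)*(j)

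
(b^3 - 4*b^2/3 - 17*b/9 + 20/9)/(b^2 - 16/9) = (3*b^2 - 8*b + 5)/(3*b - 4)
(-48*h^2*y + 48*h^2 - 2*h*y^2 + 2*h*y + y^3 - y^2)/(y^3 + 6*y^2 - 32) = (-48*h^2*y + 48*h^2 - 2*h*y^2 + 2*h*y + y^3 - y^2)/(y^3 + 6*y^2 - 32)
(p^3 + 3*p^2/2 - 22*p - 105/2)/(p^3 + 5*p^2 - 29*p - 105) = (p + 7/2)/(p + 7)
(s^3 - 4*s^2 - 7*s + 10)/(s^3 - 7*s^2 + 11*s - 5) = (s + 2)/(s - 1)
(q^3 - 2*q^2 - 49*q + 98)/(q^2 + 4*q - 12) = (q^2 - 49)/(q + 6)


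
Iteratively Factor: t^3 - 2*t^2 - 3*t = (t - 3)*(t^2 + t) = (t - 3)*(t + 1)*(t)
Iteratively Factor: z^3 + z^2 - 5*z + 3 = (z - 1)*(z^2 + 2*z - 3) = (z - 1)^2*(z + 3)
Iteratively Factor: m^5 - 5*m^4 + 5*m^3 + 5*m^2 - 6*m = (m + 1)*(m^4 - 6*m^3 + 11*m^2 - 6*m) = (m - 1)*(m + 1)*(m^3 - 5*m^2 + 6*m) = (m - 2)*(m - 1)*(m + 1)*(m^2 - 3*m) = m*(m - 2)*(m - 1)*(m + 1)*(m - 3)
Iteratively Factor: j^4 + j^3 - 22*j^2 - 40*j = (j + 4)*(j^3 - 3*j^2 - 10*j) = j*(j + 4)*(j^2 - 3*j - 10) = j*(j - 5)*(j + 4)*(j + 2)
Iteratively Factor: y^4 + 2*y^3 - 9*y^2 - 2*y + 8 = (y - 2)*(y^3 + 4*y^2 - y - 4) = (y - 2)*(y - 1)*(y^2 + 5*y + 4) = (y - 2)*(y - 1)*(y + 4)*(y + 1)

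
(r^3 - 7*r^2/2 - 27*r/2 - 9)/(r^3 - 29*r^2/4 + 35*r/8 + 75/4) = 4*(2*r^2 + 5*r + 3)/(8*r^2 - 10*r - 25)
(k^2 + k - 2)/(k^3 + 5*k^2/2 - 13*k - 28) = 2*(k - 1)/(2*k^2 + k - 28)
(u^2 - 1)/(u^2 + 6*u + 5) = (u - 1)/(u + 5)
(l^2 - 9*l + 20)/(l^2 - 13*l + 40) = (l - 4)/(l - 8)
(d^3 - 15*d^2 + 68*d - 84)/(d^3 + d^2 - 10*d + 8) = (d^2 - 13*d + 42)/(d^2 + 3*d - 4)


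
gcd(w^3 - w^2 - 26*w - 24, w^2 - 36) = w - 6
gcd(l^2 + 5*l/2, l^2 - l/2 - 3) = 1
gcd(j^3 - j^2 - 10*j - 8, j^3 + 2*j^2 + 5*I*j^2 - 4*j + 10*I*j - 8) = j + 2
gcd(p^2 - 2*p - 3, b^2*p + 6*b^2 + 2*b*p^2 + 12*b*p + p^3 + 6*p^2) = 1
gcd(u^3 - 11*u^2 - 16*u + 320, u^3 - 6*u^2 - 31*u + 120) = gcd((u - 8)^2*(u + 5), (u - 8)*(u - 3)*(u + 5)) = u^2 - 3*u - 40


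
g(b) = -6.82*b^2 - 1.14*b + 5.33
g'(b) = -13.64*b - 1.14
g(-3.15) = -58.75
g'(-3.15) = 41.83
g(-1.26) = -4.06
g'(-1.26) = 16.05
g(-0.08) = 5.38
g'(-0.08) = -0.05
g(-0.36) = 4.86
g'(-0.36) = 3.77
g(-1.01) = -0.48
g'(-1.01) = 12.64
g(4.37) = -129.89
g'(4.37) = -60.75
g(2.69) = -47.09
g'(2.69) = -37.83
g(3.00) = -59.47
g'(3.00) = -42.06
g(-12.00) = -963.07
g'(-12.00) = 162.54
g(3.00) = -59.47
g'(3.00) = -42.06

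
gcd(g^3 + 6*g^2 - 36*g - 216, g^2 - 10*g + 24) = g - 6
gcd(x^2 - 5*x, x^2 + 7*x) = x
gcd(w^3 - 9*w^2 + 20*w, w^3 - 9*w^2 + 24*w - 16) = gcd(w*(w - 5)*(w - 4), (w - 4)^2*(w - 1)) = w - 4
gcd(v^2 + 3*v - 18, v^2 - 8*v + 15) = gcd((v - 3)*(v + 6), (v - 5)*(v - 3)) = v - 3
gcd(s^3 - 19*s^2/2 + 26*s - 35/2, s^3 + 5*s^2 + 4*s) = 1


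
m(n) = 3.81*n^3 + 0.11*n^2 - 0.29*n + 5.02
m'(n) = 11.43*n^2 + 0.22*n - 0.29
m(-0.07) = 5.04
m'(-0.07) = -0.25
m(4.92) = 460.01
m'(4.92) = 277.47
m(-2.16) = -32.24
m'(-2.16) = 52.56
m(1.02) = 8.88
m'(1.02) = 11.83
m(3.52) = 171.53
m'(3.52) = 142.11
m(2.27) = 49.49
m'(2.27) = 59.11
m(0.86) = 7.28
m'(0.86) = 8.35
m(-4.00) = -235.90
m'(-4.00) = 181.71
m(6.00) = 830.20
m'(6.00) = 412.51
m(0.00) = 5.02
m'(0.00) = -0.29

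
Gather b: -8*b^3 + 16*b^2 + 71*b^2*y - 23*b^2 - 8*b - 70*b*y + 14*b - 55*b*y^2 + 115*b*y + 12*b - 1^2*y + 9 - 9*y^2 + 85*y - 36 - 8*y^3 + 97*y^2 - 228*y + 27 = -8*b^3 + b^2*(71*y - 7) + b*(-55*y^2 + 45*y + 18) - 8*y^3 + 88*y^2 - 144*y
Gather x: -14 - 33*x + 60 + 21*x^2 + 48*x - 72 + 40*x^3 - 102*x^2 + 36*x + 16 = 40*x^3 - 81*x^2 + 51*x - 10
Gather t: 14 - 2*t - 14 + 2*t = 0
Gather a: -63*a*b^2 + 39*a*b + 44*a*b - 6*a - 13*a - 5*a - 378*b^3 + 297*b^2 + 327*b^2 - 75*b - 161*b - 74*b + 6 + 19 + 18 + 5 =a*(-63*b^2 + 83*b - 24) - 378*b^3 + 624*b^2 - 310*b + 48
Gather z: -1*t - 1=-t - 1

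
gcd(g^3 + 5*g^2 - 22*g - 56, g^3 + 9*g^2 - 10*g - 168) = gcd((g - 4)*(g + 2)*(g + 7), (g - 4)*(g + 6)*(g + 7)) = g^2 + 3*g - 28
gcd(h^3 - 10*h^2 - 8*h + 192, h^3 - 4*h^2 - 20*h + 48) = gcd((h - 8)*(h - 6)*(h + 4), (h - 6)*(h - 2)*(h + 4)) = h^2 - 2*h - 24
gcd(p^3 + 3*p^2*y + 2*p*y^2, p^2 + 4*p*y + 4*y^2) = p + 2*y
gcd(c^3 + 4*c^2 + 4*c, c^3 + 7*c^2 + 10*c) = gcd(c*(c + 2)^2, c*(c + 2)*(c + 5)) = c^2 + 2*c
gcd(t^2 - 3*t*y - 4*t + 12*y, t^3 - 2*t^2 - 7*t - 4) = t - 4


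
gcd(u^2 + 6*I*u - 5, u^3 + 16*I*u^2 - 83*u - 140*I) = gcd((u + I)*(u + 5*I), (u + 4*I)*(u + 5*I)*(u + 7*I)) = u + 5*I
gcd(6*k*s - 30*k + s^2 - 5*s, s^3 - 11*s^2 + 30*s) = s - 5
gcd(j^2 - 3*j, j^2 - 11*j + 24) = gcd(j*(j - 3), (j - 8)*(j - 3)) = j - 3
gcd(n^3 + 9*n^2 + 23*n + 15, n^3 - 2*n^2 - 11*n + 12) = n + 3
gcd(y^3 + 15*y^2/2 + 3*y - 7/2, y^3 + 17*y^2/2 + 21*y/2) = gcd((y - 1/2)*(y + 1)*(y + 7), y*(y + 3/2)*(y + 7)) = y + 7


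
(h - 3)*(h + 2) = h^2 - h - 6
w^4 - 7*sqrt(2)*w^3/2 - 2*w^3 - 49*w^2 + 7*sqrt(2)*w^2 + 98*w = w*(w - 2)*(w - 7*sqrt(2))*(w + 7*sqrt(2)/2)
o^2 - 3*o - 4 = (o - 4)*(o + 1)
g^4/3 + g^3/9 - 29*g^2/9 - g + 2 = (g/3 + 1)*(g - 3)*(g - 2/3)*(g + 1)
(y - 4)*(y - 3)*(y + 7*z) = y^3 + 7*y^2*z - 7*y^2 - 49*y*z + 12*y + 84*z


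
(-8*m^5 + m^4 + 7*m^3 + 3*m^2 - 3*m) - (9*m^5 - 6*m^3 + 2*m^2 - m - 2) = -17*m^5 + m^4 + 13*m^3 + m^2 - 2*m + 2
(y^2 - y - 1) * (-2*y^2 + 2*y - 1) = -2*y^4 + 4*y^3 - y^2 - y + 1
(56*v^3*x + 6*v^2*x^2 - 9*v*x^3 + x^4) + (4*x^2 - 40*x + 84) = 56*v^3*x + 6*v^2*x^2 - 9*v*x^3 + x^4 + 4*x^2 - 40*x + 84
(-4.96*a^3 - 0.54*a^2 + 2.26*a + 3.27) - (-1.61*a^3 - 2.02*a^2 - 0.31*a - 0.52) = -3.35*a^3 + 1.48*a^2 + 2.57*a + 3.79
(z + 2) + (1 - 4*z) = 3 - 3*z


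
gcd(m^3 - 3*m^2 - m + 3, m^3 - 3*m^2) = m - 3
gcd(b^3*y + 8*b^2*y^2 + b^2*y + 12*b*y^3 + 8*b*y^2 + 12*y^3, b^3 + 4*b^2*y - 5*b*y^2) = 1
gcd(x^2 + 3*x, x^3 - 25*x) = x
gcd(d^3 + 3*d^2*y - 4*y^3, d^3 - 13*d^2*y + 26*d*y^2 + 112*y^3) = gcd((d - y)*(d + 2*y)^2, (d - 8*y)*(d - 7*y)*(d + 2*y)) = d + 2*y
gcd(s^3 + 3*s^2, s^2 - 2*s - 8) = 1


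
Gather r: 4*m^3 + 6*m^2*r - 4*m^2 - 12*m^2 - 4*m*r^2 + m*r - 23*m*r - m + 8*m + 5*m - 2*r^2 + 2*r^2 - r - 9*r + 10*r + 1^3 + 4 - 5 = 4*m^3 - 16*m^2 - 4*m*r^2 + 12*m + r*(6*m^2 - 22*m)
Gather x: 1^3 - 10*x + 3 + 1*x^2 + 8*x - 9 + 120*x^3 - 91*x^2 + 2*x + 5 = 120*x^3 - 90*x^2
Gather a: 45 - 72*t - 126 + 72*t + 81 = 0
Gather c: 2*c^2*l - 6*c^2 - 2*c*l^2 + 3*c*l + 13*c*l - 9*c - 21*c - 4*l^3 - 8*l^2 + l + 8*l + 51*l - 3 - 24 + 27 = c^2*(2*l - 6) + c*(-2*l^2 + 16*l - 30) - 4*l^3 - 8*l^2 + 60*l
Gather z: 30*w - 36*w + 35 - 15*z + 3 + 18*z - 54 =-6*w + 3*z - 16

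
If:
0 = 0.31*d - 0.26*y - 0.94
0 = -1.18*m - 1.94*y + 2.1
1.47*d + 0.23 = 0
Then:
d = -0.16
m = 8.03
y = -3.80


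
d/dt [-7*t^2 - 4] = -14*t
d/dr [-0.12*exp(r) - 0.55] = -0.12*exp(r)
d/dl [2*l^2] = 4*l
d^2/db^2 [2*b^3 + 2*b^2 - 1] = 12*b + 4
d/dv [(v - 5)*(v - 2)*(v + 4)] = 3*v^2 - 6*v - 18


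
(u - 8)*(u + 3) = u^2 - 5*u - 24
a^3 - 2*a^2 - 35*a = a*(a - 7)*(a + 5)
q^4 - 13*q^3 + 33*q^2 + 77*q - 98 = (q - 7)^2*(q - 1)*(q + 2)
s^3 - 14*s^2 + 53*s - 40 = (s - 8)*(s - 5)*(s - 1)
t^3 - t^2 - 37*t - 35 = (t - 7)*(t + 1)*(t + 5)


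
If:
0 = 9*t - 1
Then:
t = 1/9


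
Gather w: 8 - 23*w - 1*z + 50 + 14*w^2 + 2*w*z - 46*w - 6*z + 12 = 14*w^2 + w*(2*z - 69) - 7*z + 70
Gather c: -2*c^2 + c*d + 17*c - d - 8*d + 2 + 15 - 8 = -2*c^2 + c*(d + 17) - 9*d + 9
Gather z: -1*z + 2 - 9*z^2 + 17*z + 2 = -9*z^2 + 16*z + 4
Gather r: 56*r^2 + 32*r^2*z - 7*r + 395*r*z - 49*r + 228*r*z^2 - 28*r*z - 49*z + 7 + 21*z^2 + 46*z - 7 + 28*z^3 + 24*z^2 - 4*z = r^2*(32*z + 56) + r*(228*z^2 + 367*z - 56) + 28*z^3 + 45*z^2 - 7*z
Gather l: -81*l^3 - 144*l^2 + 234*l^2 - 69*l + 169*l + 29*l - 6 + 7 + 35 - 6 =-81*l^3 + 90*l^2 + 129*l + 30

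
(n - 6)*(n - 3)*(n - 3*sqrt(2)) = n^3 - 9*n^2 - 3*sqrt(2)*n^2 + 18*n + 27*sqrt(2)*n - 54*sqrt(2)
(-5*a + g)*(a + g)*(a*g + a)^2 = -5*a^4*g^2 - 10*a^4*g - 5*a^4 - 4*a^3*g^3 - 8*a^3*g^2 - 4*a^3*g + a^2*g^4 + 2*a^2*g^3 + a^2*g^2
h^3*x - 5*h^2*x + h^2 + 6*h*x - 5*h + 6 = (h - 3)*(h - 2)*(h*x + 1)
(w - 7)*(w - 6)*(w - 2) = w^3 - 15*w^2 + 68*w - 84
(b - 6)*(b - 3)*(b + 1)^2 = b^4 - 7*b^3 + b^2 + 27*b + 18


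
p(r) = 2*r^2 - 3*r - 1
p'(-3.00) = -15.00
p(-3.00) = 26.00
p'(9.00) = 33.00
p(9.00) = 134.00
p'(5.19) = 17.76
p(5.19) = 37.30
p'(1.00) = 1.00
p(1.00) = -2.00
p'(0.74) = -0.04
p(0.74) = -2.12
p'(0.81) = 0.24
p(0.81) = -2.12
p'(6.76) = 24.04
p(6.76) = 70.12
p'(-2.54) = -13.16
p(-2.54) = 19.52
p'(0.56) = -0.76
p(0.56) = -2.05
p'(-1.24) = -7.96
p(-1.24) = 5.80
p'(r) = 4*r - 3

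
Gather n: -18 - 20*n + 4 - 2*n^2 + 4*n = -2*n^2 - 16*n - 14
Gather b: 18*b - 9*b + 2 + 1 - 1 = 9*b + 2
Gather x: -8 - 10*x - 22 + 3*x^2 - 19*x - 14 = 3*x^2 - 29*x - 44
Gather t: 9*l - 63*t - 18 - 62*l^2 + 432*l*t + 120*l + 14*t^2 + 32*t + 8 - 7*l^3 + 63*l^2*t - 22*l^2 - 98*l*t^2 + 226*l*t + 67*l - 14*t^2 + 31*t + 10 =-7*l^3 - 84*l^2 - 98*l*t^2 + 196*l + t*(63*l^2 + 658*l)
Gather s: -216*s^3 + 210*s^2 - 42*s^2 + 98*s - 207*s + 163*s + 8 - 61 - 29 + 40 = -216*s^3 + 168*s^2 + 54*s - 42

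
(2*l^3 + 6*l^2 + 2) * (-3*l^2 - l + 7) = -6*l^5 - 20*l^4 + 8*l^3 + 36*l^2 - 2*l + 14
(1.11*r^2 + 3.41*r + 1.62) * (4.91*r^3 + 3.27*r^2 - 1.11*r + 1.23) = 5.4501*r^5 + 20.3728*r^4 + 17.8728*r^3 + 2.8776*r^2 + 2.3961*r + 1.9926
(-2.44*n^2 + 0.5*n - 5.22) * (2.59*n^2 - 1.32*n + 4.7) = -6.3196*n^4 + 4.5158*n^3 - 25.6478*n^2 + 9.2404*n - 24.534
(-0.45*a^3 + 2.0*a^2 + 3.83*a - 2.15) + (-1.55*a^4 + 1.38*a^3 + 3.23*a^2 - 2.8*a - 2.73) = -1.55*a^4 + 0.93*a^3 + 5.23*a^2 + 1.03*a - 4.88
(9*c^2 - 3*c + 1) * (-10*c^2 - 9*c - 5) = -90*c^4 - 51*c^3 - 28*c^2 + 6*c - 5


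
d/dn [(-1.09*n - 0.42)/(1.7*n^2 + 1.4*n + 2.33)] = (1.853*n^2 + 1.428*n - 1.9517)/(2.89*n^4 + 4.76*n^3 + 9.882*n^2 + 6.524*n + 5.4289)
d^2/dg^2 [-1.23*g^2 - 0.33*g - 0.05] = -2.46000000000000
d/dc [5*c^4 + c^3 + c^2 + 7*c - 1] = 20*c^3 + 3*c^2 + 2*c + 7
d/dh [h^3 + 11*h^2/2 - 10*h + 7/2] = 3*h^2 + 11*h - 10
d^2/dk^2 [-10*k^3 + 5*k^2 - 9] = 10 - 60*k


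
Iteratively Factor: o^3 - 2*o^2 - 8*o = (o + 2)*(o^2 - 4*o) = (o - 4)*(o + 2)*(o)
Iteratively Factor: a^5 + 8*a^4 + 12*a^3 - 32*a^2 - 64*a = (a + 4)*(a^4 + 4*a^3 - 4*a^2 - 16*a) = a*(a + 4)*(a^3 + 4*a^2 - 4*a - 16) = a*(a + 4)^2*(a^2 - 4) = a*(a - 2)*(a + 4)^2*(a + 2)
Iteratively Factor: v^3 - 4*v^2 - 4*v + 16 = (v - 2)*(v^2 - 2*v - 8) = (v - 4)*(v - 2)*(v + 2)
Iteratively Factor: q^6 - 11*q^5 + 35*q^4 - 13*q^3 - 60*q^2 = (q - 5)*(q^5 - 6*q^4 + 5*q^3 + 12*q^2) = q*(q - 5)*(q^4 - 6*q^3 + 5*q^2 + 12*q) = q*(q - 5)*(q - 4)*(q^3 - 2*q^2 - 3*q) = q*(q - 5)*(q - 4)*(q - 3)*(q^2 + q) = q^2*(q - 5)*(q - 4)*(q - 3)*(q + 1)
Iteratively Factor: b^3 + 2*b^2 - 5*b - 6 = (b - 2)*(b^2 + 4*b + 3) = (b - 2)*(b + 3)*(b + 1)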